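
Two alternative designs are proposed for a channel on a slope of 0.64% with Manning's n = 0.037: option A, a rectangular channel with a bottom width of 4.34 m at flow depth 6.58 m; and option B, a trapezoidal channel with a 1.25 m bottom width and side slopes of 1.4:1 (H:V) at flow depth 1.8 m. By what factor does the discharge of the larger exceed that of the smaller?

Channel A: Flow area A = b·y = 4.34 × 6.58 = 28.56 m². Wetted perimeter P = b + 2y = 4.34 + 2×6.58 = 17.5 m. Hydraulic radius R = A/P = 28.56/17.5 = 1.632 m. Q_A = (1/0.037)·28.56·1.632^(2/3)·√0.0064 = 85.58 m³/s.
Channel B: With bottom width b = 1.25 m and side slope z = 1.4: A = (b + zy)y = (1.25 + 1.4×1.8)×1.8 = 6.786 m²; P = b + 2y√(1+z²) = 1.25 + 2×1.8×1.72 = 7.444 m. Hydraulic radius R = A/P = 6.786/7.444 = 0.9116 m. Q_B = (1/0.037)·6.786·0.9116^(2/3)·√0.0064 = 13.79 m³/s.
The larger discharge is 85.58 m³/s and the smaller is 13.79 m³/s; the ratio is 6.2.

6.2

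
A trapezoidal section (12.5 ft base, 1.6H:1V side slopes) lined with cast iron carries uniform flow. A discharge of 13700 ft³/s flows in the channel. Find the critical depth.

At critical depth, Q² T / (g A³) = 1, i.e. A³/T = Q²/g = 13700²/32.2 = 5829000.
Try y = 22.9 ft: A³/T = 16610000 — high.
Try y = 12.9 ft: A³/T = 1453000 — low.
Try y = 18 ft: A³/T = 5861000 — matches.

y_c = 18 ft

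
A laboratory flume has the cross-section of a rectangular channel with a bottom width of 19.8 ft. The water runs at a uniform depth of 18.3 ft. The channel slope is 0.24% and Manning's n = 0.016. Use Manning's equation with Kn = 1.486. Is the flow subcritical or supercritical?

subcritical

Flow area A = b·y = 19.8 × 18.3 = 362.3 ft². Wetted perimeter P = b + 2y = 19.8 + 2×18.3 = 56.4 ft.
Hydraulic radius R = A/P = 362.3/56.4 = 6.424 ft.
V = (1.486/n) R^(2/3) √S = (1.486/0.016) × 6.424^(2/3) × √0.0024 = 15.72 ft/s. Hydraulic depth D_h = A/T = 362.3/19.8 = 18.3 ft.
Froude number Fr = V/√(g·D_h) = 15.72/√(32.2×18.3) = 0.648, which is less than 1, so the flow is subcritical.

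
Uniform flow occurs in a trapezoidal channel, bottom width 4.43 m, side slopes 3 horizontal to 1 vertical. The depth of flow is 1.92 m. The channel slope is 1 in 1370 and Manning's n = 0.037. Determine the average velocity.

V = 0.816 m/s

With bottom width b = 4.43 m and side slope z = 3: A = (b + zy)y = (4.43 + 3×1.92)×1.92 = 19.56 m²; P = b + 2y√(1+z²) = 4.43 + 2×1.92×3.162 = 16.57 m.
Hydraulic radius R = A/P = 19.56/16.57 = 1.181 m.
From Manning's equation, V = (1/n) R^(2/3) S^(1/2) = (1/0.037) × 1.181^(2/3) × 0.0007299^(1/2) = 0.816 m/s.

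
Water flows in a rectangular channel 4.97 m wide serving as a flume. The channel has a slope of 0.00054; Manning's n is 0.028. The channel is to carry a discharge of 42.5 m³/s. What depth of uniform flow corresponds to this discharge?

Manning's equation rearranged: A R^(2/3) = nQ / (1·√S) = 0.028 × 42.5 / (√0.00054) = 51.21.
Trying y = 5.95 m: A R^(2/3) = 42.99 — low.
Trying y = 6.9 m: A R^(2/3) = 51.25 — matches.

y_n = 6.9 m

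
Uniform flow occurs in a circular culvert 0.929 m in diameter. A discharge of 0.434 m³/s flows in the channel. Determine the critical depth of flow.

y_c = 0.379 m

At critical depth, Q² T / (g A³) = 1, i.e. A³/T = Q²/g = 0.434²/9.81 = 0.0192.
Trying y = 0.305 m: A³/T = 0.00833 — low.
Trying y = 0.451 m: A³/T = 0.03744 — high.
Trying y = 0.379 m: A³/T = 0.01923 — matches.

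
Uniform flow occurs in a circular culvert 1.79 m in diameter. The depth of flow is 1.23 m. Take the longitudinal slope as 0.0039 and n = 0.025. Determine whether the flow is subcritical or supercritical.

For a circular section of diameter D = 1.79 m at depth y = 1.23 m, the central angle is θ = 2 arccos(1 − 2y/D) = 3.909 rad. Then A = (D²/8)(θ − sin θ) = 1.844 m² and P = Dθ/2 = 3.498 m.
Hydraulic radius R = A/P = 1.844/3.498 = 0.527 m.
V = (1/n) R^(2/3) √S = (1/0.025) × 0.527^(2/3) × √0.0039 = 1.63 m/s. Hydraulic depth D_h = A/T = 1.844/1.66 = 1.111 m.
Froude number Fr = V/√(g·D_h) = 1.63/√(9.81×1.111) = 0.494, which is less than 1, so the flow is subcritical.

subcritical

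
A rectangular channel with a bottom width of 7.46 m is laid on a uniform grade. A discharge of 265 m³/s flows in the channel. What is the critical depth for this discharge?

For a rectangular channel, critical depth y_c = (q²/g)^(1/3) where q = Q/b = 265/7.46 = 35.52 m²/s.
So y_c = (35.52²/9.81)^(1/3) = 5.05 m.

y_c = 5.05 m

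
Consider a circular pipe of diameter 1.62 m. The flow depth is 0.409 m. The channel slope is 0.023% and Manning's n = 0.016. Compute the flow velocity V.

V = 0.366 m/s

For a circular section of diameter D = 1.62 m at depth y = 0.409 m, the central angle is θ = 2 arccos(1 − 2y/D) = 2.106 rad. Then A = (D²/8)(θ − sin θ) = 0.4086 m² and P = Dθ/2 = 1.706 m.
Hydraulic radius R = A/P = 0.4086/1.706 = 0.2395 m.
From Manning's equation, V = (1/n) R^(2/3) S^(1/2) = (1/0.016) × 0.2395^(2/3) × 0.00023^(1/2) = 0.366 m/s.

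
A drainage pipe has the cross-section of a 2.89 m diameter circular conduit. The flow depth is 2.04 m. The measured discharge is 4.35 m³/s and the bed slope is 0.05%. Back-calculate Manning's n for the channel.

For a circular section of diameter D = 2.89 m at depth y = 2.04 m, the central angle is θ = 2 arccos(1 − 2y/D) = 3.99 rad. Then A = (D²/8)(θ − sin θ) = 4.95 m² and P = Dθ/2 = 5.766 m.
Hydraulic radius R = A/P = 4.95/5.766 = 0.8584 m.
Rearranging Manning's equation: n = (1/Q) A R^(2/3) S^(1/2) = (1/4.35) × 4.95 × 0.8584^(2/3) × √0.0005 = 0.023.

n = 0.023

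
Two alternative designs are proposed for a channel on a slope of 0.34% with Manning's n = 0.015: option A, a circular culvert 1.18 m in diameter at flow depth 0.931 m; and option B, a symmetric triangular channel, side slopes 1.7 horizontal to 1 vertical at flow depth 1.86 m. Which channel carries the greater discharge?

Channel A: For a circular section of diameter D = 1.18 m at depth y = 0.931 m, the central angle is θ = 2 arccos(1 − 2y/D) = 4.374 rad. Then A = (D²/8)(θ − sin θ) = 0.9255 m² and P = Dθ/2 = 2.581 m. Hydraulic radius R = A/P = 0.9255/2.581 = 0.3586 m. Q_A = (1/0.015)·0.9255·0.3586^(2/3)·√0.0034 = 1.816 m³/s.
Channel B: For a triangular section with side slope z = 1.7: A = zy² = 1.7×1.86² = 5.881 m²; P = 2y√(1+z²) = 2×1.86×1.972 = 7.337 m. Hydraulic radius R = A/P = 5.881/7.337 = 0.8016 m. Q_B = (1/0.015)·5.881·0.8016^(2/3)·√0.0034 = 19.73 m³/s.
Q_A = 1.816 m³/s vs Q_B = 19.73 m³/s, so channel B carries more.

channel B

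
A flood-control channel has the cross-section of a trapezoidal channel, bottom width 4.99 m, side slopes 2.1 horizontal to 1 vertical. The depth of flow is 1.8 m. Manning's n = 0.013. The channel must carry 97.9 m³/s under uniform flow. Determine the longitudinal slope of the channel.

S = 0.00521

With bottom width b = 4.99 m and side slope z = 2.1: A = (b + zy)y = (4.99 + 2.1×1.8)×1.8 = 15.79 m²; P = b + 2y√(1+z²) = 4.99 + 2×1.8×2.326 = 13.36 m.
Hydraulic radius R = A/P = 15.79/13.36 = 1.181 m.
From Manning's equation, S = [nQ / (1 A R^(2/3))]² = [0.013 × 97.9 / (1 × 15.79 × 1.181^(2/3))]² = 0.00521.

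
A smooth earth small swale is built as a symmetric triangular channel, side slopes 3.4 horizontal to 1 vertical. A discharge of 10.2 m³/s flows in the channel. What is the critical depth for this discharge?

y_c = 1.13 m

At critical depth, Q² T / (g A³) = 1, i.e. A³/T = Q²/g = 10.2²/9.81 = 10.61.
Try y = 0.907 m: A³/T = 3.548 — too small.
Try y = 1.34 m: A³/T = 24.97 — too large.
Try y = 1.13 m: A³/T = 10.65 — matches.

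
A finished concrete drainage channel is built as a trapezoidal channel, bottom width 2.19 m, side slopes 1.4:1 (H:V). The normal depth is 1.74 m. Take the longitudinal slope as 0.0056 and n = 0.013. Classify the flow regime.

supercritical

With bottom width b = 2.19 m and side slope z = 1.4: A = (b + zy)y = (2.19 + 1.4×1.74)×1.74 = 8.049 m²; P = b + 2y√(1+z²) = 2.19 + 2×1.74×1.72 = 8.177 m.
Hydraulic radius R = A/P = 8.049/8.177 = 0.9843 m.
V = (1/n) R^(2/3) √S = (1/0.013) × 0.9843^(2/3) × √0.0056 = 5.696 m/s. Hydraulic depth D_h = A/T = 8.049/7.062 = 1.14 m.
Froude number Fr = V/√(g·D_h) = 5.696/√(9.81×1.14) = 1.7, which is greater than 1, so the flow is supercritical.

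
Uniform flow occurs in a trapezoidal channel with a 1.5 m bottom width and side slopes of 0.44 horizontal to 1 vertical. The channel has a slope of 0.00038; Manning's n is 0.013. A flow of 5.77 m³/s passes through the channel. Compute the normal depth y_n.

y_n = 1.92 m

Manning's equation rearranged: A R^(2/3) = nQ / (1·√S) = 0.013 × 5.77 / (√0.00038) = 3.848.
Try y = 1.52 m: A R^(2/3) = 2.559 — low.
Try y = 2.13 m: A R^(2/3) = 4.635 — high.
Try y = 1.92 m: A R^(2/3) = 3.849 — ≈ 3.848.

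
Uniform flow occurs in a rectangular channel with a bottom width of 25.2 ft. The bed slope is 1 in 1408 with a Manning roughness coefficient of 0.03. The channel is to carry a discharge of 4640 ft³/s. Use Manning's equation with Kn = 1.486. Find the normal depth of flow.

Manning's equation rearranged: A R^(2/3) = nQ / (1.486·√S) = 0.03 × 4640 / (1.486 × √0.0007102) = 3515.
Trying y = 23.7 ft: A R^(2/3) = 2434 — short.
Trying y = 35.2 ft: A R^(2/3) = 3917 — over.
Trying y = 32.1 ft: A R^(2/3) = 3513 — ≈ 3515.

y_n = 32.1 ft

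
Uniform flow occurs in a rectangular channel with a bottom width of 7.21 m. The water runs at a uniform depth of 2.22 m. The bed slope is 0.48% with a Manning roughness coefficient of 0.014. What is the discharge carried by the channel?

Flow area A = b·y = 7.21 × 2.22 = 16.01 m². Wetted perimeter P = b + 2y = 7.21 + 2×2.22 = 11.65 m.
Hydraulic radius R = A/P = 16.01/11.65 = 1.374 m.
Manning's equation: Q = (1/n) A R^(2/3) S^(1/2) = (1/0.014) × 16.01 × 1.374^(2/3) × 0.0048^(1/2) = 97.9 m³/s.

Q = 97.9 m³/s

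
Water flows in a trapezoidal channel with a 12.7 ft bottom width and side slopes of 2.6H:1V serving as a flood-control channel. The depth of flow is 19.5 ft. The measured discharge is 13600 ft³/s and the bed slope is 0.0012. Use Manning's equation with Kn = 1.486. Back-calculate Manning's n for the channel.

n = 0.022

With bottom width b = 12.7 ft and side slope z = 2.6: A = (b + zy)y = (12.7 + 2.6×19.5)×19.5 = 1236 ft²; P = b + 2y√(1+z²) = 12.7 + 2×19.5×2.786 = 121.3 ft.
Hydraulic radius R = A/P = 1236/121.3 = 10.19 ft.
Rearranging Manning's equation: n = (1.486/Q) A R^(2/3) S^(1/2) = (1.486/13600) × 1236 × 10.19^(2/3) × √0.0012 = 0.022.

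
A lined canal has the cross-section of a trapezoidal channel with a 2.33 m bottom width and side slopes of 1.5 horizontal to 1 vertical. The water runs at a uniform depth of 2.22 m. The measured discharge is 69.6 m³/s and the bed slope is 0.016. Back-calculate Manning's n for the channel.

n = 0.026

With bottom width b = 2.33 m and side slope z = 1.5: A = (b + zy)y = (2.33 + 1.5×2.22)×2.22 = 12.57 m²; P = b + 2y√(1+z²) = 2.33 + 2×2.22×1.803 = 10.33 m.
Hydraulic radius R = A/P = 12.57/10.33 = 1.216 m.
Rearranging Manning's equation: n = (1/Q) A R^(2/3) S^(1/2) = (1/69.6) × 12.57 × 1.216^(2/3) × √0.016 = 0.026.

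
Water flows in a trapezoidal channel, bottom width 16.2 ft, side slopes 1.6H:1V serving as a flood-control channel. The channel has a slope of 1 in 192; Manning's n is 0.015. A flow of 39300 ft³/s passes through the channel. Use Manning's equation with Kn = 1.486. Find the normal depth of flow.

y_n = 21.6 ft

Manning's equation rearranged: A R^(2/3) = nQ / (1.486·√S) = 0.015 × 39300 / (1.486 × √0.005208) = 5497.
Trying y = 16.5 ft: A R^(2/3) = 3032 — short.
Trying y = 25.2 ft: A R^(2/3) = 7793 — over.
Trying y = 21.6 ft: A R^(2/3) = 5495 — close enough.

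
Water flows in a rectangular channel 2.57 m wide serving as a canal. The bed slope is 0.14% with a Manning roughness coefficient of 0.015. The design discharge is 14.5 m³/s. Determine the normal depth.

y_n = 2.52 m

Manning's equation rearranged: A R^(2/3) = nQ / (1·√S) = 0.015 × 14.5 / (√0.0014) = 5.813.
Trying y = 2.73 m: A R^(2/3) = 6.412 — high.
Trying y = 1.93 m: A R^(2/3) = 4.172 — low.
Trying y = 2.52 m: A R^(2/3) = 5.816 — close enough.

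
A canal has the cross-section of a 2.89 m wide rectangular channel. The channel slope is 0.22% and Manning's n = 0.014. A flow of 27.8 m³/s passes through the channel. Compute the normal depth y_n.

Manning's equation rearranged: A R^(2/3) = nQ / (1·√S) = 0.014 × 27.8 / (√0.0022) = 8.298.
Try y = 3.73 m: A R^(2/3) = 11.08 — too large.
Try y = 2.63 m: A R^(2/3) = 7.255 — too small.
Try y = 2.93 m: A R^(2/3) = 8.285 — ≈ 8.298.

y_n = 2.93 m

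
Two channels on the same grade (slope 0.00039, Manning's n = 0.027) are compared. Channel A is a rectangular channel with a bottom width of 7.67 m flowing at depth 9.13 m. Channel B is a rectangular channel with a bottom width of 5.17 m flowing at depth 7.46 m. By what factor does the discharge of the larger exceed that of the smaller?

Channel A: Flow area A = b·y = 7.67 × 9.13 = 70.03 m². Wetted perimeter P = b + 2y = 7.67 + 2×9.13 = 25.93 m. Hydraulic radius R = A/P = 70.03/25.93 = 2.701 m. Q_A = (1/0.027)·70.03·2.701^(2/3)·√0.00039 = 99.33 m³/s.
Channel B: Flow area A = b·y = 5.17 × 7.46 = 38.57 m². Wetted perimeter P = b + 2y = 5.17 + 2×7.46 = 20.09 m. Hydraulic radius R = A/P = 38.57/20.09 = 1.92 m. Q_B = (1/0.027)·38.57·1.92^(2/3)·√0.00039 = 43.57 m³/s.
The larger discharge is 99.33 m³/s and the smaller is 43.57 m³/s; the ratio is 2.28.

2.28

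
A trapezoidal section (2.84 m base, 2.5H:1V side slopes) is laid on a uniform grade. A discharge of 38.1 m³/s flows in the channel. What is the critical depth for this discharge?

At critical depth, Q² T / (g A³) = 1, i.e. A³/T = Q²/g = 38.1²/9.81 = 148.
At y = 2.13 m: A³/T = 389.9 — over.
At y = 1.23 m: A³/T = 42.84 — short.
At y = 1.68 m: A³/T = 147.2 — close enough.

y_c = 1.68 m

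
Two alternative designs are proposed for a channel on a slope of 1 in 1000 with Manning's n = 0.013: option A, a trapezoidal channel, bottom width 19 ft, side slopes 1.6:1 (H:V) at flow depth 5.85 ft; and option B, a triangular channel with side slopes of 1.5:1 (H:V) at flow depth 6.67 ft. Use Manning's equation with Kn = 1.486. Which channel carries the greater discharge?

channel A

Channel A: With bottom width b = 19 ft and side slope z = 1.6: A = (b + zy)y = (19 + 1.6×5.85)×5.85 = 165.9 ft²; P = b + 2y√(1+z²) = 19 + 2×5.85×1.887 = 41.08 ft. Hydraulic radius R = A/P = 165.9/41.08 = 4.039 ft. Q_A = (1.486/0.013)·165.9·4.039^(2/3)·√0.001 = 1521 ft³/s.
Channel B: For a triangular section with side slope z = 1.5: A = zy² = 1.5×6.67² = 66.73 ft²; P = 2y√(1+z²) = 2×6.67×1.803 = 24.05 ft. Hydraulic radius R = A/P = 66.73/24.05 = 2.775 ft. Q_B = (1.486/0.013)·66.73·2.775^(2/3)·√0.001 = 476.3 ft³/s.
Q_A = 1521 ft³/s vs Q_B = 476.3 ft³/s, so channel A carries more.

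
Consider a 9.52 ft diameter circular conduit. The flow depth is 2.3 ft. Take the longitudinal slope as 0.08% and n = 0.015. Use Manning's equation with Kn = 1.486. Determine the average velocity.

V = 3.43 ft/s

For a circular section of diameter D = 9.52 ft at depth y = 2.3 ft, the central angle is θ = 2 arccos(1 − 2y/D) = 2.055 rad. Then A = (D²/8)(θ − sin θ) = 13.26 ft² and P = Dθ/2 = 9.784 ft.
Hydraulic radius R = A/P = 13.26/9.784 = 1.355 ft.
From Manning's equation, V = (1.486/n) R^(2/3) S^(1/2) = (1.486/0.015) × 1.355^(2/3) × 0.0008^(1/2) = 3.43 ft/s.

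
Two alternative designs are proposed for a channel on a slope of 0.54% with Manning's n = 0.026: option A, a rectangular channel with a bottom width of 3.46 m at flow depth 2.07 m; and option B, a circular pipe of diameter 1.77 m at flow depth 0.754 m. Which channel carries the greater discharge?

Channel A: Flow area A = b·y = 3.46 × 2.07 = 7.162 m². Wetted perimeter P = b + 2y = 3.46 + 2×2.07 = 7.6 m. Hydraulic radius R = A/P = 7.162/7.6 = 0.9424 m. Q_A = (1/0.026)·7.162·0.9424^(2/3)·√0.0054 = 19.46 m³/s.
Channel B: For a circular section of diameter D = 1.77 m at depth y = 0.754 m, the central angle is θ = 2 arccos(1 − 2y/D) = 2.844 rad. Then A = (D²/8)(θ − sin θ) = 0.9993 m² and P = Dθ/2 = 2.517 m. Hydraulic radius R = A/P = 0.9993/2.517 = 0.397 m. Q_B = (1/0.026)·0.9993·0.397^(2/3)·√0.0054 = 1.525 m³/s.
Q_A = 19.46 m³/s vs Q_B = 1.525 m³/s, so channel A carries more.

channel A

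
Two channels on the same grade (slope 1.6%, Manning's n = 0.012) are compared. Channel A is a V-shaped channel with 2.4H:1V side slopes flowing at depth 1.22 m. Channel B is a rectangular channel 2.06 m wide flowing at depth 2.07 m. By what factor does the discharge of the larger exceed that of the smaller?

Channel A: For a triangular section with side slope z = 2.4: A = zy² = 2.4×1.22² = 3.572 m²; P = 2y√(1+z²) = 2×1.22×2.6 = 6.344 m. Hydraulic radius R = A/P = 3.572/6.344 = 0.5631 m. Q_A = (1/0.012)·3.572·0.5631^(2/3)·√0.016 = 25.68 m³/s.
Channel B: Flow area A = b·y = 2.06 × 2.07 = 4.264 m². Wetted perimeter P = b + 2y = 2.06 + 2×2.07 = 6.2 m. Hydraulic radius R = A/P = 4.264/6.2 = 0.6878 m. Q_B = (1/0.012)·4.264·0.6878^(2/3)·√0.016 = 35.02 m³/s.
The larger discharge is 35.02 m³/s and the smaller is 25.68 m³/s; the ratio is 1.36.

1.36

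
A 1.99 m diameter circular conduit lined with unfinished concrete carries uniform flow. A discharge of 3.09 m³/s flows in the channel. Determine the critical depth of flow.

At critical depth, Q² T / (g A³) = 1, i.e. A³/T = Q²/g = 3.09²/9.81 = 0.9733.
At y = 0.583 m: A³/T = 0.2417 — low.
At y = 0.966 m: A³/T = 1.688 — high.
At y = 0.837 m: A³/T = 0.9752 — close enough.

y_c = 0.837 m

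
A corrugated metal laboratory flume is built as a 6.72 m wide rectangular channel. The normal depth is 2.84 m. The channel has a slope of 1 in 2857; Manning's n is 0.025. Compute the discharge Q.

Q = 19 m³/s

Flow area A = b·y = 6.72 × 2.84 = 19.08 m². Wetted perimeter P = b + 2y = 6.72 + 2×2.84 = 12.4 m.
Hydraulic radius R = A/P = 19.08/12.4 = 1.539 m.
Manning's equation: Q = (1/n) A R^(2/3) S^(1/2) = (1/0.025) × 19.08 × 1.539^(2/3) × 0.00035^(1/2) = 19 m³/s.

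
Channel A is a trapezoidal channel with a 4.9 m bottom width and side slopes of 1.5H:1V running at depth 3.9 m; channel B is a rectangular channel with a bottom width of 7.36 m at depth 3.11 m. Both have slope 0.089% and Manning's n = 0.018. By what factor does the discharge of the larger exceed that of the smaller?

Channel A: With bottom width b = 4.9 m and side slope z = 1.5: A = (b + zy)y = (4.9 + 1.5×3.9)×3.9 = 41.92 m²; P = b + 2y√(1+z²) = 4.9 + 2×3.9×1.803 = 18.96 m. Hydraulic radius R = A/P = 41.92/18.96 = 2.211 m. Q_A = (1/0.018)·41.92·2.211^(2/3)·√0.00089 = 117.9 m³/s.
Channel B: Flow area A = b·y = 7.36 × 3.11 = 22.89 m². Wetted perimeter P = b + 2y = 7.36 + 2×3.11 = 13.58 m. Hydraulic radius R = A/P = 22.89/13.58 = 1.686 m. Q_B = (1/0.018)·22.89·1.686^(2/3)·√0.00089 = 53.73 m³/s.
The larger discharge is 117.9 m³/s and the smaller is 53.73 m³/s; the ratio is 2.19.

2.19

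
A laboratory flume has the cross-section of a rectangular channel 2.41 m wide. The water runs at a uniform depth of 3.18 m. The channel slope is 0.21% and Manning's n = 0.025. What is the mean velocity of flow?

Flow area A = b·y = 2.41 × 3.18 = 7.664 m². Wetted perimeter P = b + 2y = 2.41 + 2×3.18 = 8.77 m.
Hydraulic radius R = A/P = 7.664/8.77 = 0.8739 m.
From Manning's equation, V = (1/n) R^(2/3) S^(1/2) = (1/0.025) × 0.8739^(2/3) × 0.0021^(1/2) = 1.68 m/s.

V = 1.68 m/s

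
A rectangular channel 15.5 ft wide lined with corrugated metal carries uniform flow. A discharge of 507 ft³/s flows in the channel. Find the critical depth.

For a rectangular channel, critical depth y_c = (q²/g)^(1/3) where q = Q/b = 507/15.5 = 32.71 ft²/s.
So y_c = (32.71²/32.2)^(1/3) = 3.21 ft.

y_c = 3.21 ft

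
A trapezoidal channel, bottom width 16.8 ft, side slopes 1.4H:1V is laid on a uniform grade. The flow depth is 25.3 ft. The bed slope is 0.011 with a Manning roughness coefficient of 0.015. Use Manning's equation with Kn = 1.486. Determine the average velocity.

With bottom width b = 16.8 ft and side slope z = 1.4: A = (b + zy)y = (16.8 + 1.4×25.3)×25.3 = 1321 ft²; P = b + 2y√(1+z²) = 16.8 + 2×25.3×1.72 = 103.9 ft.
Hydraulic radius R = A/P = 1321/103.9 = 12.72 ft.
From Manning's equation, V = (1.486/n) R^(2/3) S^(1/2) = (1.486/0.015) × 12.72^(2/3) × 0.011^(1/2) = 56.6 ft/s.

V = 56.6 ft/s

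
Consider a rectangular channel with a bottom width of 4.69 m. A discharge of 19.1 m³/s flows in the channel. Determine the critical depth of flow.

For a rectangular channel, critical depth y_c = (q²/g)^(1/3) where q = Q/b = 19.1/4.69 = 4.072 m²/s.
So y_c = (4.072²/9.81)^(1/3) = 1.19 m.

y_c = 1.19 m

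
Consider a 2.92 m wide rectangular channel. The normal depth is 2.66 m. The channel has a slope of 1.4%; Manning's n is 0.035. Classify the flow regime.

Flow area A = b·y = 2.92 × 2.66 = 7.767 m². Wetted perimeter P = b + 2y = 2.92 + 2×2.66 = 8.24 m.
Hydraulic radius R = A/P = 7.767/8.24 = 0.9426 m.
V = (1/n) R^(2/3) √S = (1/0.035) × 0.9426^(2/3) × √0.014 = 3.25 m/s. Hydraulic depth D_h = A/T = 7.767/2.92 = 2.66 m.
Froude number Fr = V/√(g·D_h) = 3.25/√(9.81×2.66) = 0.636, which is less than 1, so the flow is subcritical.

subcritical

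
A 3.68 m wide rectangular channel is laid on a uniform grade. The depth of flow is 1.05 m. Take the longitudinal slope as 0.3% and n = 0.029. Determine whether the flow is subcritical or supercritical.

Flow area A = b·y = 3.68 × 1.05 = 3.864 m². Wetted perimeter P = b + 2y = 3.68 + 2×1.05 = 5.78 m.
Hydraulic radius R = A/P = 3.864/5.78 = 0.6685 m.
V = (1/n) R^(2/3) √S = (1/0.029) × 0.6685^(2/3) × √0.003 = 1.444 m/s. Hydraulic depth D_h = A/T = 3.864/3.68 = 1.05 m.
Froude number Fr = V/√(g·D_h) = 1.444/√(9.81×1.05) = 0.45, which is less than 1, so the flow is subcritical.

subcritical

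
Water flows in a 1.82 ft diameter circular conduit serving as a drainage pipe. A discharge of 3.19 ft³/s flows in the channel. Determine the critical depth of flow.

At critical depth, Q² T / (g A³) = 1, i.e. A³/T = Q²/g = 3.19²/32.2 = 0.316.
At y = 0.441 ft: A³/T = 0.0739 — low.
At y = 0.78 ft: A³/T = 0.6706 — high.
At y = 0.641 ft: A³/T = 0.3153 — close enough.

y_c = 0.641 ft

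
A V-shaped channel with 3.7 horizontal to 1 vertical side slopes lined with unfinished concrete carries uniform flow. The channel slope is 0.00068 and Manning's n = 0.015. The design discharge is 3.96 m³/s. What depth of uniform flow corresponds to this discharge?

y_n = 1 m

Manning's equation rearranged: A R^(2/3) = nQ / (1·√S) = 0.015 × 3.96 / (√0.00068) = 2.278.
Trying y = 0.682 m: A R^(2/3) = 0.8205 — low.
Trying y = 1.23 m: A R^(2/3) = 3.954 — high.
Trying y = 1 m: A R^(2/3) = 2.277 — close enough.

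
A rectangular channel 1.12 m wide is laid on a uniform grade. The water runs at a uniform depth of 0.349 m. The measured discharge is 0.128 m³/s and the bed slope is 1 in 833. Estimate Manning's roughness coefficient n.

Flow area A = b·y = 1.12 × 0.349 = 0.3909 m². Wetted perimeter P = b + 2y = 1.12 + 2×0.349 = 1.818 m.
Hydraulic radius R = A/P = 0.3909/1.818 = 0.215 m.
Rearranging Manning's equation: n = (1/Q) A R^(2/3) S^(1/2) = (1/0.128) × 0.3909 × 0.215^(2/3) × √0.0012 = 0.038.

n = 0.038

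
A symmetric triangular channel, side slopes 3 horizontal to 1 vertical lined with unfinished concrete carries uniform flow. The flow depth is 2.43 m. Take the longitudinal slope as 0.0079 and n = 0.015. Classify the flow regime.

supercritical

For a triangular section with side slope z = 3: A = zy² = 3×2.43² = 17.71 m²; P = 2y√(1+z²) = 2×2.43×3.162 = 15.37 m.
Hydraulic radius R = A/P = 17.71/15.37 = 1.153 m.
V = (1/n) R^(2/3) √S = (1/0.015) × 1.153^(2/3) × √0.0079 = 6.514 m/s. Hydraulic depth D_h = A/T = 17.71/14.58 = 1.215 m.
Froude number Fr = V/√(g·D_h) = 6.514/√(9.81×1.215) = 1.89, which is greater than 1, so the flow is supercritical.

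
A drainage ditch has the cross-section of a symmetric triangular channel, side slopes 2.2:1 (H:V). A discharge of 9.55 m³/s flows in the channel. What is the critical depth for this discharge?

At critical depth, Q² T / (g A³) = 1, i.e. A³/T = Q²/g = 9.55²/9.81 = 9.297.
Try y = 1.1 m: A³/T = 3.897 — low.
Try y = 1.31 m: A³/T = 9.336 — matches.

y_c = 1.31 m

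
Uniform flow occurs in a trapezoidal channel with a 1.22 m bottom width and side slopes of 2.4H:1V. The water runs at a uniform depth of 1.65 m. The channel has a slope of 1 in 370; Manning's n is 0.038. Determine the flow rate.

With bottom width b = 1.22 m and side slope z = 2.4: A = (b + zy)y = (1.22 + 2.4×1.65)×1.65 = 8.547 m²; P = b + 2y√(1+z²) = 1.22 + 2×1.65×2.6 = 9.8 m.
Hydraulic radius R = A/P = 8.547/9.8 = 0.8721 m.
Manning's equation: Q = (1/n) A R^(2/3) S^(1/2) = (1/0.038) × 8.547 × 0.8721^(2/3) × 0.002703^(1/2) = 10.7 m³/s.

Q = 10.7 m³/s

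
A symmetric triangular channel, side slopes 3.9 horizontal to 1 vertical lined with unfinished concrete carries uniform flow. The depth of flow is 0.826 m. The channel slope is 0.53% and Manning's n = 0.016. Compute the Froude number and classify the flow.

supercritical

For a triangular section with side slope z = 3.9: A = zy² = 3.9×0.826² = 2.661 m²; P = 2y√(1+z²) = 2×0.826×4.026 = 6.651 m.
Hydraulic radius R = A/P = 2.661/6.651 = 0.4001 m.
V = (1/n) R^(2/3) √S = (1/0.016) × 0.4001^(2/3) × √0.0053 = 2.47 m/s. Hydraulic depth D_h = A/T = 2.661/6.443 = 0.413 m.
Froude number Fr = V/√(g·D_h) = 2.47/√(9.81×0.413) = 1.23, which is greater than 1, so the flow is supercritical.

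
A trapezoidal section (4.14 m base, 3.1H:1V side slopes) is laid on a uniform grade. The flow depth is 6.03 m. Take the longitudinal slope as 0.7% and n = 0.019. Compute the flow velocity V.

With bottom width b = 4.14 m and side slope z = 3.1: A = (b + zy)y = (4.14 + 3.1×6.03)×6.03 = 137.7 m²; P = b + 2y√(1+z²) = 4.14 + 2×6.03×3.257 = 43.42 m.
Hydraulic radius R = A/P = 137.7/43.42 = 3.171 m.
From Manning's equation, V = (1/n) R^(2/3) S^(1/2) = (1/0.019) × 3.171^(2/3) × 0.007^(1/2) = 9.5 m/s.

V = 9.5 m/s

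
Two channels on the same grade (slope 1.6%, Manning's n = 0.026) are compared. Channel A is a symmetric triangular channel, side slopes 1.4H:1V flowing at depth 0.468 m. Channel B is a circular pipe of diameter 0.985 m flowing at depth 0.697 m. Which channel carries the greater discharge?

Channel A: For a triangular section with side slope z = 1.4: A = zy² = 1.4×0.468² = 0.3066 m²; P = 2y√(1+z²) = 2×0.468×1.72 = 1.61 m. Hydraulic radius R = A/P = 0.3066/1.61 = 0.1904 m. Q_A = (1/0.026)·0.3066·0.1904^(2/3)·√0.016 = 0.4937 m³/s.
Channel B: For a circular section of diameter D = 0.985 m at depth y = 0.697 m, the central angle is θ = 2 arccos(1 − 2y/D) = 3.998 rad. Then A = (D²/8)(θ − sin θ) = 0.5765 m² and P = Dθ/2 = 1.969 m. Hydraulic radius R = A/P = 0.5765/1.969 = 0.2928 m. Q_B = (1/0.026)·0.5765·0.2928^(2/3)·√0.016 = 1.237 m³/s.
Q_A = 0.4937 m³/s vs Q_B = 1.237 m³/s, so channel B carries more.

channel B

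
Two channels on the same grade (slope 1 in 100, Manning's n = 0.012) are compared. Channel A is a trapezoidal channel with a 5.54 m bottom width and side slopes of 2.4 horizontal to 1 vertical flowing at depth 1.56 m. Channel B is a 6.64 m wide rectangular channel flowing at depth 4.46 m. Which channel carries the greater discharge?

Channel A: With bottom width b = 5.54 m and side slope z = 2.4: A = (b + zy)y = (5.54 + 2.4×1.56)×1.56 = 14.48 m²; P = b + 2y√(1+z²) = 5.54 + 2×1.56×2.6 = 13.65 m. Hydraulic radius R = A/P = 14.48/13.65 = 1.061 m. Q_A = (1/0.012)·14.48·1.061^(2/3)·√0.01 = 125.5 m³/s.
Channel B: Flow area A = b·y = 6.64 × 4.46 = 29.61 m². Wetted perimeter P = b + 2y = 6.64 + 2×4.46 = 15.56 m. Hydraulic radius R = A/P = 29.61/15.56 = 1.903 m. Q_B = (1/0.012)·29.61·1.903^(2/3)·√0.01 = 379 m³/s.
Q_A = 125.5 m³/s vs Q_B = 379 m³/s, so channel B carries more.

channel B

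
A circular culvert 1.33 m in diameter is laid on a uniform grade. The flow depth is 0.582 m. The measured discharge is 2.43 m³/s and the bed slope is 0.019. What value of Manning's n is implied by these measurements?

For a circular section of diameter D = 1.33 m at depth y = 0.582 m, the central angle is θ = 2 arccos(1 − 2y/D) = 2.891 rad. Then A = (D²/8)(θ − sin θ) = 0.5845 m² and P = Dθ/2 = 1.923 m.
Hydraulic radius R = A/P = 0.5845/1.923 = 0.304 m.
Rearranging Manning's equation: n = (1/Q) A R^(2/3) S^(1/2) = (1/2.43) × 0.5845 × 0.304^(2/3) × √0.019 = 0.015.

n = 0.015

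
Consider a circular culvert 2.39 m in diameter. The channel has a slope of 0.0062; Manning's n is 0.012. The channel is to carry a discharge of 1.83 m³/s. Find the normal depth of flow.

y_n = 0.478 m

Manning's equation rearranged: A R^(2/3) = nQ / (1·√S) = 0.012 × 1.83 / (√0.0062) = 0.2789.
Trying y = 0.408 m: A R^(2/3) = 0.2019 — low.
Trying y = 0.519 m: A R^(2/3) = 0.3291 — high.
Trying y = 0.478 m: A R^(2/3) = 0.2787 — close enough.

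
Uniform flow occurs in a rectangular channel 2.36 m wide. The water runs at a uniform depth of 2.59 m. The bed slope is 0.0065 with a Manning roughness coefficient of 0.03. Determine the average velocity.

V = 2.34 m/s

Flow area A = b·y = 2.36 × 2.59 = 6.112 m². Wetted perimeter P = b + 2y = 2.36 + 2×2.59 = 7.54 m.
Hydraulic radius R = A/P = 6.112/7.54 = 0.8107 m.
From Manning's equation, V = (1/n) R^(2/3) S^(1/2) = (1/0.03) × 0.8107^(2/3) × 0.0065^(1/2) = 2.34 m/s.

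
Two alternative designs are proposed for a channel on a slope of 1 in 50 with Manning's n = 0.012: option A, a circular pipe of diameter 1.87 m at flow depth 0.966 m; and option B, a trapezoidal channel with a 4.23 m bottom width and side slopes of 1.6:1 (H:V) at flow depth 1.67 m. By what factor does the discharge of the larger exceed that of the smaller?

14

Channel A: For a circular section of diameter D = 1.87 m at depth y = 0.966 m, the central angle is θ = 2 arccos(1 − 2y/D) = 3.208 rad. Then A = (D²/8)(θ − sin θ) = 1.431 m² and P = Dθ/2 = 2.999 m. Hydraulic radius R = A/P = 1.431/2.999 = 0.4772 m. Q_A = (1/0.012)·1.431·0.4772^(2/3)·√0.02 = 10.3 m³/s.
Channel B: With bottom width b = 4.23 m and side slope z = 1.6: A = (b + zy)y = (4.23 + 1.6×1.67)×1.67 = 11.53 m²; P = b + 2y√(1+z²) = 4.23 + 2×1.67×1.887 = 10.53 m. Hydraulic radius R = A/P = 11.53/10.53 = 1.094 m. Q_B = (1/0.012)·11.53·1.094^(2/3)·√0.02 = 144.3 m³/s.
The larger discharge is 144.3 m³/s and the smaller is 10.3 m³/s; the ratio is 14.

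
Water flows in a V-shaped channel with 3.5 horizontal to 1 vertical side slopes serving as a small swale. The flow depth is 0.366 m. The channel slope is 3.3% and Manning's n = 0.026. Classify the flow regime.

supercritical

For a triangular section with side slope z = 3.5: A = zy² = 3.5×0.366² = 0.4688 m²; P = 2y√(1+z²) = 2×0.366×3.64 = 2.665 m.
Hydraulic radius R = A/P = 0.4688/2.665 = 0.176 m.
V = (1/n) R^(2/3) √S = (1/0.026) × 0.176^(2/3) × √0.033 = 2.194 m/s. Hydraulic depth D_h = A/T = 0.4688/2.562 = 0.183 m.
Froude number Fr = V/√(g·D_h) = 2.194/√(9.81×0.183) = 1.64, which is greater than 1, so the flow is supercritical.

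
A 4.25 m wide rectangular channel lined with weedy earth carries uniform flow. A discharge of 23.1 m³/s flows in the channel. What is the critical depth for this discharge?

y_c = 1.44 m

For a rectangular channel, critical depth y_c = (q²/g)^(1/3) where q = Q/b = 23.1/4.25 = 5.435 m²/s.
So y_c = (5.435²/9.81)^(1/3) = 1.44 m.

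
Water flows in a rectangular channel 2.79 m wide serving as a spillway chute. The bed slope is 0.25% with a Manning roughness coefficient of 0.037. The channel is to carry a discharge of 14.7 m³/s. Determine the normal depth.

Manning's equation rearranged: A R^(2/3) = nQ / (1·√S) = 0.037 × 14.7 / (√0.0025) = 10.88.
At y = 3.12 m: A R^(2/3) = 8.495 — low.
At y = 4.38 m: A R^(2/3) = 12.69 — high.
At y = 3.84 m: A R^(2/3) = 10.88 — close enough.

y_n = 3.84 m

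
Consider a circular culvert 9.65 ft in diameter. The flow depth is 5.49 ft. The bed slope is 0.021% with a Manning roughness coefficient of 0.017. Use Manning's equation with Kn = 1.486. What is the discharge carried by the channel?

For a circular section of diameter D = 9.65 ft at depth y = 5.49 ft, the central angle is θ = 2 arccos(1 − 2y/D) = 3.418 rad. Then A = (D²/8)(θ − sin θ) = 42.97 ft² and P = Dθ/2 = 16.49 ft.
Hydraulic radius R = A/P = 42.97/16.49 = 2.605 ft.
Manning's equation: Q = (1.486/n) A R^(2/3) S^(1/2) = (1.486/0.017) × 42.97 × 2.605^(2/3) × 0.00021^(1/2) = 103 ft³/s.

Q = 103 ft³/s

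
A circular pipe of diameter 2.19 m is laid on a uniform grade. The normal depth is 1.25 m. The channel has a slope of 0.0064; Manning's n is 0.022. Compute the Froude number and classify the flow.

For a circular section of diameter D = 2.19 m at depth y = 1.25 m, the central angle is θ = 2 arccos(1 − 2y/D) = 3.426 rad. Then A = (D²/8)(θ − sin θ) = 2.222 m² and P = Dθ/2 = 3.751 m.
Hydraulic radius R = A/P = 2.222/3.751 = 0.5923 m.
V = (1/n) R^(2/3) √S = (1/0.022) × 0.5923^(2/3) × √0.0064 = 2.565 m/s. Hydraulic depth D_h = A/T = 2.222/2.168 = 1.025 m.
Froude number Fr = V/√(g·D_h) = 2.565/√(9.81×1.025) = 0.809, which is less than 1, so the flow is subcritical.

subcritical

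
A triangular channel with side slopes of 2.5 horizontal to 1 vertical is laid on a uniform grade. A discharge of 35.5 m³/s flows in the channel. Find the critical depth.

At critical depth, Q² T / (g A³) = 1, i.e. A³/T = Q²/g = 35.5²/9.81 = 128.5.
Try y = 2.55 m: A³/T = 336.9 — over.
Try y = 1.65 m: A³/T = 38.22 — short.
Try y = 2.1 m: A³/T = 127.6 — close enough.

y_c = 2.1 m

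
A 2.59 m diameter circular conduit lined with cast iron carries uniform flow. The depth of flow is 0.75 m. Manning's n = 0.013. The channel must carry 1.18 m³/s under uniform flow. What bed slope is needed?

For a circular section of diameter D = 2.59 m at depth y = 0.75 m, the central angle is θ = 2 arccos(1 − 2y/D) = 2.273 rad. Then A = (D²/8)(θ − sin θ) = 1.266 m² and P = Dθ/2 = 2.943 m.
Hydraulic radius R = A/P = 1.266/2.943 = 0.43 m.
From Manning's equation, S = [nQ / (1 A R^(2/3))]² = [0.013 × 1.18 / (1 × 1.266 × 0.43^(2/3))]² = 0.000453.

S = 0.000453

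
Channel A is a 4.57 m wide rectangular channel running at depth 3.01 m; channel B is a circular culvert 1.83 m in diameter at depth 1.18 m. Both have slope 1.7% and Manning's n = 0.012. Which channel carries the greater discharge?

channel A

Channel A: Flow area A = b·y = 4.57 × 3.01 = 13.76 m². Wetted perimeter P = b + 2y = 4.57 + 2×3.01 = 10.59 m. Hydraulic radius R = A/P = 13.76/10.59 = 1.299 m. Q_A = (1/0.012)·13.76·1.299^(2/3)·√0.017 = 177.9 m³/s.
Channel B: For a circular section of diameter D = 1.83 m at depth y = 1.18 m, the central angle is θ = 2 arccos(1 − 2y/D) = 3.729 rad. Then A = (D²/8)(θ − sin θ) = 1.793 m² and P = Dθ/2 = 3.412 m. Hydraulic radius R = A/P = 1.793/3.412 = 0.5255 m. Q_B = (1/0.012)·1.793·0.5255^(2/3)·√0.017 = 12.69 m³/s.
Q_A = 177.9 m³/s vs Q_B = 12.69 m³/s, so channel A carries more.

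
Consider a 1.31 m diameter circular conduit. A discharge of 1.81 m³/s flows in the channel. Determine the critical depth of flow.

At critical depth, Q² T / (g A³) = 1, i.e. A³/T = Q²/g = 1.81²/9.81 = 0.334.
At y = 0.633 m: A³/T = 0.205 — low.
At y = 0.863 m: A³/T = 0.6724 — high.
At y = 0.719 m: A³/T = 0.3336 — matches.

y_c = 0.719 m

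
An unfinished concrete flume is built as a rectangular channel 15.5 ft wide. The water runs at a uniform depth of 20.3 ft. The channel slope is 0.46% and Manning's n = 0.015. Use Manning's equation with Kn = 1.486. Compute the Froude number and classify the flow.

subcritical

Flow area A = b·y = 15.5 × 20.3 = 314.7 ft². Wetted perimeter P = b + 2y = 15.5 + 2×20.3 = 56.1 ft.
Hydraulic radius R = A/P = 314.7/56.1 = 5.609 ft.
V = (1.486/n) R^(2/3) √S = (1.486/0.015) × 5.609^(2/3) × √0.0046 = 21.21 ft/s. Hydraulic depth D_h = A/T = 314.7/15.5 = 20.3 ft.
Froude number Fr = V/√(g·D_h) = 21.21/√(32.2×20.3) = 0.83, which is less than 1, so the flow is subcritical.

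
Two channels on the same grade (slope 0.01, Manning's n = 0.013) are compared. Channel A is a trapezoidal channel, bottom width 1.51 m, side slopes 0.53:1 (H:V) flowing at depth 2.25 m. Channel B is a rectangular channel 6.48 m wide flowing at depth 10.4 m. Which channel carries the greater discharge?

Channel A: With bottom width b = 1.51 m and side slope z = 0.53: A = (b + zy)y = (1.51 + 0.53×2.25)×2.25 = 6.081 m²; P = b + 2y√(1+z²) = 1.51 + 2×2.25×1.132 = 6.603 m. Hydraulic radius R = A/P = 6.081/6.603 = 0.9209 m. Q_A = (1/0.013)·6.081·0.9209^(2/3)·√0.01 = 44.27 m³/s.
Channel B: Flow area A = b·y = 6.48 × 10.4 = 67.39 m². Wetted perimeter P = b + 2y = 6.48 + 2×10.4 = 27.28 m. Hydraulic radius R = A/P = 67.39/27.28 = 2.47 m. Q_B = (1/0.013)·67.39·2.47^(2/3)·√0.01 = 947.3 m³/s.
Q_A = 44.27 m³/s vs Q_B = 947.3 m³/s, so channel B carries more.

channel B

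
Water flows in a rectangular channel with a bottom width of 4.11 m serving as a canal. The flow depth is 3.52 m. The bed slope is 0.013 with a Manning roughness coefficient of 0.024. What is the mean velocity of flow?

V = 5.65 m/s

Flow area A = b·y = 4.11 × 3.52 = 14.47 m². Wetted perimeter P = b + 2y = 4.11 + 2×3.52 = 11.15 m.
Hydraulic radius R = A/P = 14.47/11.15 = 1.298 m.
From Manning's equation, V = (1/n) R^(2/3) S^(1/2) = (1/0.024) × 1.298^(2/3) × 0.013^(1/2) = 5.65 m/s.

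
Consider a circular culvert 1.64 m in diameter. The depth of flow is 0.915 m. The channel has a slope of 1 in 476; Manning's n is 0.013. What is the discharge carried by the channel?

Q = 2.46 m³/s

For a circular section of diameter D = 1.64 m at depth y = 0.915 m, the central angle is θ = 2 arccos(1 − 2y/D) = 3.374 rad. Then A = (D²/8)(θ − sin θ) = 1.212 m² and P = Dθ/2 = 2.767 m.
Hydraulic radius R = A/P = 1.212/2.767 = 0.438 m.
Manning's equation: Q = (1/n) A R^(2/3) S^(1/2) = (1/0.013) × 1.212 × 0.438^(2/3) × 0.002101^(1/2) = 2.46 m³/s.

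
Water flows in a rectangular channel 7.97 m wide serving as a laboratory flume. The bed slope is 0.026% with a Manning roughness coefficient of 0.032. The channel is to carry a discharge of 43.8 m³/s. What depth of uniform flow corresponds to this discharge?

Manning's equation rearranged: A R^(2/3) = nQ / (1·√S) = 0.032 × 43.8 / (√0.00026) = 86.92.
At y = 7.07 m: A R^(2/3) = 105.1 — over.
At y = 6.07 m: A R^(2/3) = 86.86 — close enough.

y_n = 6.07 m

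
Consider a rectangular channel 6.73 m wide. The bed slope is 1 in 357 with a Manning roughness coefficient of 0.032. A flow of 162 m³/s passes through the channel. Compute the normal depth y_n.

Manning's equation rearranged: A R^(2/3) = nQ / (1·√S) = 0.032 × 162 / (√0.002801) = 97.95.
Try y = 5.71 m: A R^(2/3) = 63.36 — too small.
Try y = 8.16 m: A R^(2/3) = 97.96 — close enough.

y_n = 8.16 m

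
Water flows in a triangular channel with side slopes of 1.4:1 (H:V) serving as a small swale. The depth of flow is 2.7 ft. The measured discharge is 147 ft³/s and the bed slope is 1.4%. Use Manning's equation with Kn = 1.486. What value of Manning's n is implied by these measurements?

n = 0.013

For a triangular section with side slope z = 1.4: A = zy² = 1.4×2.7² = 10.21 ft²; P = 2y√(1+z²) = 2×2.7×1.72 = 9.291 ft.
Hydraulic radius R = A/P = 10.21/9.291 = 1.099 ft.
Rearranging Manning's equation: n = (1.486/Q) A R^(2/3) S^(1/2) = (1.486/147) × 10.21 × 1.099^(2/3) × √0.014 = 0.013.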